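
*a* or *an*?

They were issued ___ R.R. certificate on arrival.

The indefinite article is chosen by the initial *sound* of the following word, not its spelling.
The initialism *R.R.* is read letter by letter; the first letter, R, is pronounced /ɑr/, which begins with a vowel sound.
So the article is *an*: They were issued an R.R. certificate on arrival.

an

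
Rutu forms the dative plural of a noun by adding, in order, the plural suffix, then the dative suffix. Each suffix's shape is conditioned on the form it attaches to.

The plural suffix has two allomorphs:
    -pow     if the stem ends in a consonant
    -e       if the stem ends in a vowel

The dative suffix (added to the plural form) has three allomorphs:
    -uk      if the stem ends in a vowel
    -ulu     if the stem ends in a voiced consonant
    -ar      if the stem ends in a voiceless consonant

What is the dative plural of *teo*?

teoeuk

Since the final sound of *teo* is /o/ (a vowel), it takes -e, giving *teoe*.
Since the final sound of the plural form *teoe* is /e/ (a vowel), it takes -uk, giving *teoeuk*.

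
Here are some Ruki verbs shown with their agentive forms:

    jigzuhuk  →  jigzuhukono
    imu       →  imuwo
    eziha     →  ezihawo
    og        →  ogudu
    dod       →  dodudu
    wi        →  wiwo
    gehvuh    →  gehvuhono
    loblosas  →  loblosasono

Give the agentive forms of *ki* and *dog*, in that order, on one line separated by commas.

The suffix is conditioned by the final sound: -ono when the stem ends in a voiceless consonant (*jigzuhuk*, *gehvuh*, *loblosas*); -udu when the stem ends in a voiced consonant (*og*, *dod*); -wo when the stem ends in a vowel (*imu*, *eziha*, *wi*).
*ki* — final sound /i/ (a vowel) → -wo → *kiwo*.
Since the final sound of *dog* is /g/ (a voiced consonant), it takes -udu, giving *dogudu*.

kiwo, dogudu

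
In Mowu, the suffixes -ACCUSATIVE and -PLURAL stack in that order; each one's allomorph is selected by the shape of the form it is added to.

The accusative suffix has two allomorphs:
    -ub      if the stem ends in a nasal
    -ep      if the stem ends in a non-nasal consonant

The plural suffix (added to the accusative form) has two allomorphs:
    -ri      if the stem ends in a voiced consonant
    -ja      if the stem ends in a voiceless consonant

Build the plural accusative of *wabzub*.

wabzubepja

*wabzub*: final consonant = /b/, non-nasal → -ep → *wabzubep*.
Since the final consonant of the accusative form *wabzubep* is /p/ (voiceless), it takes -ja, giving *wabzubepja*.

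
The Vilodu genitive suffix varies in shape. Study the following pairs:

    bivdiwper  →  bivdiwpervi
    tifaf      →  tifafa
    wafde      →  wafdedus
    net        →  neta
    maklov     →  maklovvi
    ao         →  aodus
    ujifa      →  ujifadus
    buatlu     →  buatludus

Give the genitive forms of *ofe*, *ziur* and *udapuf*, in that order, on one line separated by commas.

ofedus, ziurvi, udapufa

Looking at the final sound of each stem: -a when the stem ends in a voiceless consonant (*tifaf*, *net*); -vi when the stem ends in a voiced consonant (*bivdiwper*, *maklov*); -dus when the stem ends in a vowel (*wafde*, *ao*, *ujifa*, *buatlu*).
Since the final sound of *ofe* is /e/ (a vowel), it takes -dus, giving *ofedus*.
The final sound of *ziur* is /r/, which is a voiced consonant, so the suffix is -vi, giving *ziurvi*.
*udapuf*: final sound = /f/, a voiceless consonant → -a → *udapufa*.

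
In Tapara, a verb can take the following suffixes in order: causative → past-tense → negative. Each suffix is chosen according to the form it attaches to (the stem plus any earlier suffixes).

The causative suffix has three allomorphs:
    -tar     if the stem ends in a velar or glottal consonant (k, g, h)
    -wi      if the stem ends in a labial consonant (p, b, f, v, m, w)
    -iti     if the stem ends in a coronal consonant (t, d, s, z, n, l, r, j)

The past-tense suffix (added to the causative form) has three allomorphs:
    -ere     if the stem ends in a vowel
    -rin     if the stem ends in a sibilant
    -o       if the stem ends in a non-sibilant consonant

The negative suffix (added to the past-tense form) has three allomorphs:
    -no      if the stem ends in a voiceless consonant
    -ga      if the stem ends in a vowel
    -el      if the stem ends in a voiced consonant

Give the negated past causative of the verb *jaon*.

jaonitierega

*jaon*: final consonant = /n/, coronal → -iti → *jaoniti*.
The final sound of the causative form *jaoniti* is /i/, which is a vowel, so the past-tense suffix is -ere, giving *jaonitiere*.
The past-tense form *jaonitiere* — final sound /e/ (a vowel) → -ga → *jaonitierega*.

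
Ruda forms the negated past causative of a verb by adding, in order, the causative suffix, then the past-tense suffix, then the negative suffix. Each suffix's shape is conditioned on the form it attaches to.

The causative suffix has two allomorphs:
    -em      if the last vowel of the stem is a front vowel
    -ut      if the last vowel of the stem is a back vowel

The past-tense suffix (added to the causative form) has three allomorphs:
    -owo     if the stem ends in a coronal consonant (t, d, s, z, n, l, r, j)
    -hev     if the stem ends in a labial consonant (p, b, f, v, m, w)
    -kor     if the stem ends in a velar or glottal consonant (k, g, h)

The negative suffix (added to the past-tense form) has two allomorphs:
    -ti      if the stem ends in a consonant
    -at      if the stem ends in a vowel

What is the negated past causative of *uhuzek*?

*uhuzek* — last vowel /e/ (a front vowel) → -em → *uhuzekem*.
The causative form *uhuzekem*: final consonant = /m/, labial → -hev → *uhuzekemhev*.
The past-tense form *uhuzekemhev*: final sound = /v/, a consonant → -ti → *uhuzekemhevti*.

uhuzekemhevti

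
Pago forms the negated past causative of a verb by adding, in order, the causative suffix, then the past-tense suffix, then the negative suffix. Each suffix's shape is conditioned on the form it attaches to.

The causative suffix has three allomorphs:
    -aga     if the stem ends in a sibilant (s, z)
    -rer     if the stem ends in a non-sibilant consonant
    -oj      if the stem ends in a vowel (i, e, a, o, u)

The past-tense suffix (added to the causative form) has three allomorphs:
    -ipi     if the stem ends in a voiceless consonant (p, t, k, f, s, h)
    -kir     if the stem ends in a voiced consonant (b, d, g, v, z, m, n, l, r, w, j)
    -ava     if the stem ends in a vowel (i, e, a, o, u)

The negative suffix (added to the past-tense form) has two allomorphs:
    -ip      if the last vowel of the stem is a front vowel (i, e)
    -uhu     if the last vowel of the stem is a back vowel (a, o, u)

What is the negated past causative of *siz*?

*siz* — final sound /z/ (a sibilant) → -aga → *sizaga*.
Since the final sound of the causative form *sizaga* is /a/ (a vowel), it takes -ava, giving *sizagaava*.
Since the last vowel of the past-tense form *sizagaava* is /a/ (a back vowel), it takes -uhu, giving *sizagaavauhu*.

sizagaavauhu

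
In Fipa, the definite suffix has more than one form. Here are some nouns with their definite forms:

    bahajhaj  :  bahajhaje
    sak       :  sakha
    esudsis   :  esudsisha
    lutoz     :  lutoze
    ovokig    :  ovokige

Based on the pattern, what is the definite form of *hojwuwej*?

hojwuweje

The suffix is conditioned by the final consonant: -ha when the stem ends in a voiceless consonant (*sak*, *esudsis*); -e when the stem ends in a voiced consonant (*bahajhaj*, *lutoz*, *ovokig*).
The final consonant of *hojwuwej* is /j/, which is voiced, so the suffix is -e, giving *hojwuweje*.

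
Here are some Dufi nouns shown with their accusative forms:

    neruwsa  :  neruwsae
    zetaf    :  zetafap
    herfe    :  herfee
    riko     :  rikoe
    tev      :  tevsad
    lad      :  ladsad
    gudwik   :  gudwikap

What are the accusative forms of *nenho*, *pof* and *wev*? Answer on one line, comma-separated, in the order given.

Looking at the final sound of each stem: -ap when the stem ends in a voiceless consonant (*zetaf*, *gudwik*); -sad when the stem ends in a voiced consonant (*tev*, *lad*); -e when the stem ends in a vowel (*neruwsa*, *herfe*, *riko*).
Since the final sound of *nenho* is /o/ (a vowel), it takes -e, giving *nenhoe*.
Since the final sound of *pof* is /f/ (a voiceless consonant), it takes -ap, giving *pofap*.
*wev* — final sound /v/ (a voiced consonant) → -sad → *wevsad*.

nenhoe, pofap, wevsad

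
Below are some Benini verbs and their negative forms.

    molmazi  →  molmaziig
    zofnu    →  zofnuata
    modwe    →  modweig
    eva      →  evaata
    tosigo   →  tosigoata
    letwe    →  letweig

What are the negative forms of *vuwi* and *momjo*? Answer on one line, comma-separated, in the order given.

vuwiig, momjoata

The alternation tracks the last vowel of the stem — -ig when the last vowel of the stem is a front vowel (*molmazi*, *modwe*, *letwe*); -ata when the last vowel of the stem is a back vowel (*zofnu*, *eva*, *tosigo*).
Since the last vowel of *vuwi* is /i/ (a front vowel), it takes -ig, giving *vuwiig*.
*momjo* — last vowel /o/ (a back vowel) → -ata → *momjoata*.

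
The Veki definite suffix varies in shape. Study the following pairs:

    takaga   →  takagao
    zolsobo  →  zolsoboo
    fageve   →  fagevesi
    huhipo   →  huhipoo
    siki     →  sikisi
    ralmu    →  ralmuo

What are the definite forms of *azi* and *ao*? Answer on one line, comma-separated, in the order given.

The alternation tracks the last vowel of the stem — -si when the last vowel of the stem is a front vowel (*fageve*, *siki*); -o when the last vowel of the stem is a back vowel (*takaga*, *zolsobo*, *huhipo*, *ralmu*).
The last vowel of *azi* is /i/, which is a front vowel, so the suffix is -si, giving *azisi*.
Since the last vowel of *ao* is /o/ (a back vowel), it takes -o, giving *aoo*.

azisi, aoo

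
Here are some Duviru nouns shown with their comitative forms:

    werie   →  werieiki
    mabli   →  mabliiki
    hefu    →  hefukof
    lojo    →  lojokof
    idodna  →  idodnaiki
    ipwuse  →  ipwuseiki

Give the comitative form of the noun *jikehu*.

Looking at the last vowel of each stem: -kof when the last vowel of the stem is a rounded vowel (*hefu*, *lojo*); -iki when the last vowel of the stem is an unrounded vowel (*werie*, *mabli*, *idodna*, *ipwuse*).
*jikehu*: last vowel = /u/, a rounded vowel → -kof → *jikehukof*.

jikehukof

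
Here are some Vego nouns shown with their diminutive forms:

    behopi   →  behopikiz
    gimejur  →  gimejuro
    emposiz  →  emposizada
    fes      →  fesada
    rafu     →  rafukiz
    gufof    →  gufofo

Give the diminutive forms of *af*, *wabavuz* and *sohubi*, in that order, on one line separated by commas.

afo, wabavuzada, sohubikiz

Looking at the final sound of each stem: -ada when the stem ends in a sibilant (*emposiz*, *fes*); -o when the stem ends in a non-sibilant consonant (*gimejur*, *gufof*); -kiz when the stem ends in a vowel (*behopi*, *rafu*).
The final sound of *af* is /f/, which is a non-sibilant consonant, so the suffix is -o, giving *afo*.
*wabavuz* — final sound /z/ (a sibilant) → -ada → *wabavuzada*.
*sohubi* — final sound /i/ (a vowel) → -kiz → *sohubikiz*.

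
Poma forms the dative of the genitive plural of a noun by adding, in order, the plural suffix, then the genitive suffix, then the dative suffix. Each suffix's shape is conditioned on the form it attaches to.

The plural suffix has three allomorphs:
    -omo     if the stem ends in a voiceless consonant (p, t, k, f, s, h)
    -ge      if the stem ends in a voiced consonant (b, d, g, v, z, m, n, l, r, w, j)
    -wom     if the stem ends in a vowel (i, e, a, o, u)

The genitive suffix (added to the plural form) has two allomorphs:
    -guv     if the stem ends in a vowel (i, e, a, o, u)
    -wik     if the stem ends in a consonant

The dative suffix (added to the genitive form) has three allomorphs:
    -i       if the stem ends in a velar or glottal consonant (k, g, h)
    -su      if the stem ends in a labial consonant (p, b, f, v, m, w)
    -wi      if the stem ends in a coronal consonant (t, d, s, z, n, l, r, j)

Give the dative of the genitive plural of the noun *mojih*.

*mojih*: final sound = /h/, a voiceless consonant → -omo → *mojihomo*.
Since the final sound of the plural form *mojihomo* is /o/ (a vowel), it takes -guv, giving *mojihomoguv*.
The final consonant of the genitive form *mojihomoguv* is /v/, which is labial, so the dative suffix is -su, giving *mojihomoguvsu*.

mojihomoguvsu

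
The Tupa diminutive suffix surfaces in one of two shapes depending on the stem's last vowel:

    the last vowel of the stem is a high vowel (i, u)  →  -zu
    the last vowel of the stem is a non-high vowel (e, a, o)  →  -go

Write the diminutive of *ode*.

odego

The last vowel of *ode* is /e/, which is a non-high vowel, so the suffix is -go, giving *odego*.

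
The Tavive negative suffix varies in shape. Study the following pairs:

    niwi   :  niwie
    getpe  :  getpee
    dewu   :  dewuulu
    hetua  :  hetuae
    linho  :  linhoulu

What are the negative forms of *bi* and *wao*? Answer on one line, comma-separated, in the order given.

The pattern is rounding harmony: -ulu when the last vowel of the stem is a rounded vowel (*dewu*, *linho*); -e when the last vowel of the stem is an unrounded vowel (*niwi*, *getpe*, *hetua*).
*bi*: last vowel = /i/, an unrounded vowel → -e → *bie*.
*wao*: last vowel = /o/, a rounded vowel → -ulu → *waoulu*.

bie, waoulu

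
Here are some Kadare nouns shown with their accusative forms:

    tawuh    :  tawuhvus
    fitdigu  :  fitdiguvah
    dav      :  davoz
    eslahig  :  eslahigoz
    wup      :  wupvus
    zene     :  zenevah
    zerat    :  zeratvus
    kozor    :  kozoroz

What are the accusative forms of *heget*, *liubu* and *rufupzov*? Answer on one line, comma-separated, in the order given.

The alternation tracks the final sound of the stem — -vus when the stem ends in a voiceless consonant (*tawuh*, *wup*, *zerat*); -oz when the stem ends in a voiced consonant (*dav*, *eslahig*, *kozor*); -vah when the stem ends in a vowel (*fitdigu*, *zene*).
*heget* — final sound /t/ (a voiceless consonant) → -vus → *hegetvus*.
The final sound of *liubu* is /u/, which is a vowel, so the suffix is -vah, giving *liubuvah*.
*rufupzov* — final sound /v/ (a voiced consonant) → -oz → *rufupzovoz*.

hegetvus, liubuvah, rufupzovoz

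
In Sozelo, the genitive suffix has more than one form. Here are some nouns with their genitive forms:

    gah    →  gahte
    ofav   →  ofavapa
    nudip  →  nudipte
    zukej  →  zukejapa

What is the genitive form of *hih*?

The suffix is conditioned by the final consonant: -te when the stem ends in a voiceless consonant (*gah*, *nudip*); -apa when the stem ends in a voiced consonant (*ofav*, *zukej*).
Since the final consonant of *hih* is /h/ (voiceless), it takes -te, giving *hihte*.

hihte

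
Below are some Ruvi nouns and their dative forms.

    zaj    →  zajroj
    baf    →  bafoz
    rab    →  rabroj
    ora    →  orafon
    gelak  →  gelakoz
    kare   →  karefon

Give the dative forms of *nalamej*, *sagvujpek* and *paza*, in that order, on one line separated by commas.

The pattern is voicing of the final sound: -oz when the stem ends in a voiceless consonant (*baf*, *gelak*); -roj when the stem ends in a voiced consonant (*zaj*, *rab*); -fon when the stem ends in a vowel (*ora*, *kare*).
*nalamej*: final sound = /j/, a voiced consonant → -roj → *nalamejroj*.
*sagvujpek*: final sound = /k/, a voiceless consonant → -oz → *sagvujpekoz*.
*paza*: final sound = /a/, a vowel → -fon → *pazafon*.

nalamejroj, sagvujpekoz, pazafon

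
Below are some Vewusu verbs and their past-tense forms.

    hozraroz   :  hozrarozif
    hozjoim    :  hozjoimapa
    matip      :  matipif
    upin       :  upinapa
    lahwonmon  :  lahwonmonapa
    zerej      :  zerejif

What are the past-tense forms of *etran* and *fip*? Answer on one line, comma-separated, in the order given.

etranapa, fipif

The pattern is nasality of the final consonant: -apa when the stem ends in a nasal (*hozjoim*, *upin*, *lahwonmon*); -if when the stem ends in a non-nasal consonant (*hozraroz*, *matip*, *zerej*).
*etran* — final consonant /n/ (a nasal) → -apa → *etranapa*.
*fip* — final consonant /p/ (non-nasal) → -if → *fipif*.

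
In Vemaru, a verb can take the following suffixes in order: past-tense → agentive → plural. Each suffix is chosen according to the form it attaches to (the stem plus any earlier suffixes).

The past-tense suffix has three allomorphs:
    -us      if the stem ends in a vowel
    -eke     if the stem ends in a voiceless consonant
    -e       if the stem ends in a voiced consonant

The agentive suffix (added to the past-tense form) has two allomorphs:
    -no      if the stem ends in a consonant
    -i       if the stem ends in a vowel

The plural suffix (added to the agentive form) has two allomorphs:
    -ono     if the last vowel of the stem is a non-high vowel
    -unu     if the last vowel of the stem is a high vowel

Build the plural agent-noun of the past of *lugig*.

lugigeiunu

*lugig* — final sound /g/ (a voiced consonant) → -e → *lugige*.
The final sound of the past-tense form *lugige* is /e/, which is a vowel, so the agentive suffix is -i, giving *lugigei*.
The agentive form *lugigei* — last vowel /i/ (a high vowel) → -unu → *lugigeiunu*.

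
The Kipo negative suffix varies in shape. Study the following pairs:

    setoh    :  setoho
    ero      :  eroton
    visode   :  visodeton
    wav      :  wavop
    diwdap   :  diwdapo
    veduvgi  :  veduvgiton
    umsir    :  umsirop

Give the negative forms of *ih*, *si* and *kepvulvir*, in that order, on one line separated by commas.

iho, siton, kepvulvirop

The alternation tracks the final sound of the stem — -o when the stem ends in a voiceless consonant (*setoh*, *diwdap*); -op when the stem ends in a voiced consonant (*wav*, *umsir*); -ton when the stem ends in a vowel (*ero*, *visode*, *veduvgi*).
The final sound of *ih* is /h/, which is a voiceless consonant, so the suffix is -o, giving *iho*.
Since the final sound of *si* is /i/ (a vowel), it takes -ton, giving *siton*.
Since the final sound of *kepvulvir* is /r/ (a voiced consonant), it takes -op, giving *kepvulvirop*.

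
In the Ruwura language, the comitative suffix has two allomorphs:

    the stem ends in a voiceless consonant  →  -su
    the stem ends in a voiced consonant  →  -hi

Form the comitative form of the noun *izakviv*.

izakvivhi

The final consonant of *izakviv* is /v/, which is voiced, so the suffix is -hi, giving *izakvivhi*.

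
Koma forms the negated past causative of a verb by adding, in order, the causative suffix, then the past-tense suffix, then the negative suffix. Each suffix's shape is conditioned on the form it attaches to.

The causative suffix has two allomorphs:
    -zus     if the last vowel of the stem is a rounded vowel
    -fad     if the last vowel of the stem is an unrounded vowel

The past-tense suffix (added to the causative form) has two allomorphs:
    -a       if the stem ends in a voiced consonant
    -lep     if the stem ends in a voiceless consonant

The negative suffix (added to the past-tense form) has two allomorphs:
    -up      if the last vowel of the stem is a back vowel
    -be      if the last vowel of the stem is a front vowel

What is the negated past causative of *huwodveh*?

Since the last vowel of *huwodveh* is /e/ (an unrounded vowel), it takes -fad, giving *huwodvehfad*.
Since the final consonant of the causative form *huwodvehfad* is /d/ (voiced), it takes -a, giving *huwodvehfada*.
The last vowel of the past-tense form *huwodvehfada* is /a/, which is a back vowel, so the negative suffix is -up, giving *huwodvehfadaup*.

huwodvehfadaup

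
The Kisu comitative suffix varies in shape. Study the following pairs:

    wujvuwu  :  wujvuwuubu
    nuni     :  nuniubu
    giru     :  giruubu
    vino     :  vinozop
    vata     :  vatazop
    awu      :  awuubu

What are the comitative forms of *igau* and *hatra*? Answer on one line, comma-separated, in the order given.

igauubu, hatrazop

The suffix is conditioned by the last vowel: -ubu when the last vowel of the stem is a high vowel (*wujvuwu*, *nuni*, *giru*, *awu*); -zop when the last vowel of the stem is a non-high vowel (*vino*, *vata*).
Since the last vowel of *igau* is /u/ (a high vowel), it takes -ubu, giving *igauubu*.
*hatra*: last vowel = /a/, a non-high vowel → -zop → *hatrazop*.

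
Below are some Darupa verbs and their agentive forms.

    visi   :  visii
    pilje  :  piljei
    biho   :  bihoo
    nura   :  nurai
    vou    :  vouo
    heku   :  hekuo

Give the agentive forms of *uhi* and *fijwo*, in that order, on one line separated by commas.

uhii, fijwoo

The alternation tracks the last vowel of the stem — -o when the last vowel of the stem is a rounded vowel (*biho*, *vou*, *heku*); -i when the last vowel of the stem is an unrounded vowel (*visi*, *pilje*, *nura*).
*uhi* — last vowel /i/ (an unrounded vowel) → -i → *uhii*.
*fijwo* — last vowel /o/ (a rounded vowel) → -o → *fijwoo*.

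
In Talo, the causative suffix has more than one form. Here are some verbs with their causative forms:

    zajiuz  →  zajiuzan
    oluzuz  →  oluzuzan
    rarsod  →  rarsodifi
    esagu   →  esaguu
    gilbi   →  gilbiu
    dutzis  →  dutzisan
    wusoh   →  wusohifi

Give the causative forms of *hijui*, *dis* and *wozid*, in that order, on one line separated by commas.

hijuiu, disan, wozidifi

The pattern is sibilance of the final sound: -an when the stem ends in a sibilant (*zajiuz*, *oluzuz*, *dutzis*); -ifi when the stem ends in a non-sibilant consonant (*rarsod*, *wusoh*); -u when the stem ends in a vowel (*esagu*, *gilbi*).
*hijui* — final sound /i/ (a vowel) → -u → *hijuiu*.
*dis*: final sound = /s/, a sibilant → -an → *disan*.
The final sound of *wozid* is /d/, which is a non-sibilant consonant, so the suffix is -ifi, giving *wozidifi*.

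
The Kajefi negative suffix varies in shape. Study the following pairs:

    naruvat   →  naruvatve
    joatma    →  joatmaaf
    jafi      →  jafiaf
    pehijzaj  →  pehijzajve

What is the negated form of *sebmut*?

The alternation tracks the final sound of the stem — -ve when the stem ends in a consonant (*naruvat*, *pehijzaj*); -af when the stem ends in a vowel (*joatma*, *jafi*).
The final sound of *sebmut* is /t/, which is a consonant, so the suffix is -ve, giving *sebmutve*.

sebmutve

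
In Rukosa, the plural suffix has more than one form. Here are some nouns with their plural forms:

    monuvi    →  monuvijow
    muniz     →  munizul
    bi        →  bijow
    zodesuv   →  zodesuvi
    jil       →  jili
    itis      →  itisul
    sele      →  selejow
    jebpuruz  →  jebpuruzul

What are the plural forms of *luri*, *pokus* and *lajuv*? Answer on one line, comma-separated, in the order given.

The suffix is conditioned by the final sound: -ul when the stem ends in a sibilant (*muniz*, *itis*, *jebpuruz*); -i when the stem ends in a non-sibilant consonant (*zodesuv*, *jil*); -jow when the stem ends in a vowel (*monuvi*, *bi*, *sele*).
*luri* — final sound /i/ (a vowel) → -jow → *lurijow*.
Since the final sound of *pokus* is /s/ (a sibilant), it takes -ul, giving *pokusul*.
Since the final sound of *lajuv* is /v/ (a non-sibilant consonant), it takes -i, giving *lajuvi*.

lurijow, pokusul, lajuvi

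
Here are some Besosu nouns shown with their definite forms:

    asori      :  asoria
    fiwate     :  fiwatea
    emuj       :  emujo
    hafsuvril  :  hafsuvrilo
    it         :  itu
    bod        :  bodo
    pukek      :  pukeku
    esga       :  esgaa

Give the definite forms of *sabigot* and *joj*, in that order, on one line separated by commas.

sabigotu, jojo

Looking at the final sound of each stem: -u when the stem ends in a voiceless consonant (*it*, *pukek*); -o when the stem ends in a voiced consonant (*emuj*, *hafsuvril*, *bod*); -a when the stem ends in a vowel (*asori*, *fiwate*, *esga*).
Since the final sound of *sabigot* is /t/ (a voiceless consonant), it takes -u, giving *sabigotu*.
*joj* — final sound /j/ (a voiced consonant) → -o → *jojo*.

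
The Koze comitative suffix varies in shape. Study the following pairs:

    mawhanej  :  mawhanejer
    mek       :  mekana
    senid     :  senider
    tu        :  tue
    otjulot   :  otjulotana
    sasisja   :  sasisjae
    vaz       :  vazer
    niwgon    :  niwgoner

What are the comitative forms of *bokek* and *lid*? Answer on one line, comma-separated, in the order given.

bokekana, lider

The pattern is voicing of the final sound: -ana when the stem ends in a voiceless consonant (*mek*, *otjulot*); -er when the stem ends in a voiced consonant (*mawhanej*, *senid*, *vaz*, *niwgon*); -e when the stem ends in a vowel (*tu*, *sasisja*).
Since the final sound of *bokek* is /k/ (a voiceless consonant), it takes -ana, giving *bokekana*.
*lid* — final sound /d/ (a voiced consonant) → -er → *lider*.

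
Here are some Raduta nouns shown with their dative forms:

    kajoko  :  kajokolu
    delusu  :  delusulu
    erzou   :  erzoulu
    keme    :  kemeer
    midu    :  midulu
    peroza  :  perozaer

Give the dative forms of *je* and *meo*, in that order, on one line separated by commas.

jeer, meolu

The suffix is conditioned by the last vowel: -lu when the last vowel of the stem is a rounded vowel (*kajoko*, *delusu*, *erzou*, *midu*); -er when the last vowel of the stem is an unrounded vowel (*keme*, *peroza*).
*je*: last vowel = /e/, an unrounded vowel → -er → *jeer*.
The last vowel of *meo* is /o/, which is a rounded vowel, so the suffix is -lu, giving *meolu*.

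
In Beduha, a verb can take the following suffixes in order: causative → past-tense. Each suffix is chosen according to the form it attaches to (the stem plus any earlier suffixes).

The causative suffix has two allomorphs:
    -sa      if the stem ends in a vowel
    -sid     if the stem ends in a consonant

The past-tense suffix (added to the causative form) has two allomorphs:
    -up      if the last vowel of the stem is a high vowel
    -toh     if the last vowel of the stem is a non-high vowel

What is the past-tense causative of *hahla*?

hahlasatoh

The final sound of *hahla* is /a/, which is a vowel, so the causative suffix is -sa, giving *hahlasa*.
Since the last vowel of the causative form *hahlasa* is /a/ (a non-high vowel), it takes -toh, giving *hahlasatoh*.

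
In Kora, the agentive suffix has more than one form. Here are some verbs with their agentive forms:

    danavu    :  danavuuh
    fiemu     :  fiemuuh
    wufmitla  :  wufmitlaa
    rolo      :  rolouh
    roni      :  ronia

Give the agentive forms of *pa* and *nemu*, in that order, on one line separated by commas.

paa, nemuuh

Looking at the last vowel of each stem: -uh when the last vowel of the stem is a rounded vowel (*danavu*, *fiemu*, *rolo*); -a when the last vowel of the stem is an unrounded vowel (*wufmitla*, *roni*).
*pa* — last vowel /a/ (an unrounded vowel) → -a → *paa*.
*nemu* — last vowel /u/ (a rounded vowel) → -uh → *nemuuh*.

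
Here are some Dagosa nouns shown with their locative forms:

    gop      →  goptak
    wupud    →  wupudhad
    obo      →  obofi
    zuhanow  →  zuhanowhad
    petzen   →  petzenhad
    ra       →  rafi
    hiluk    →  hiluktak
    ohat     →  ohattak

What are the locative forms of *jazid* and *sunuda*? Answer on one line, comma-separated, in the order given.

jazidhad, sunudafi

The pattern is voicing of the final sound: -tak when the stem ends in a voiceless consonant (*gop*, *hiluk*, *ohat*); -had when the stem ends in a voiced consonant (*wupud*, *zuhanow*, *petzen*); -fi when the stem ends in a vowel (*obo*, *ra*).
*jazid*: final sound = /d/, a voiced consonant → -had → *jazidhad*.
The final sound of *sunuda* is /a/, which is a vowel, so the suffix is -fi, giving *sunudafi*.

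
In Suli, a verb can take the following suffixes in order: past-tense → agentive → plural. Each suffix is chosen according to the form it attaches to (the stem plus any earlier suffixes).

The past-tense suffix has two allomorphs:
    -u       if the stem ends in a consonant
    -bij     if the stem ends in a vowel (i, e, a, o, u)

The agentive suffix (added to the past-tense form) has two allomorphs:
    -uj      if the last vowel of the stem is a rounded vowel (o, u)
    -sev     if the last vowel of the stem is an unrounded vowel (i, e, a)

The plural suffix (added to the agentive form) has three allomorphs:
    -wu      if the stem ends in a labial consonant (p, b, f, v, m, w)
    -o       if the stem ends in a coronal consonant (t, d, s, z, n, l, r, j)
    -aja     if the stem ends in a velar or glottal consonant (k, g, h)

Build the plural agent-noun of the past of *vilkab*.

vilkabuujo

The final sound of *vilkab* is /b/, which is a consonant, so the past-tense suffix is -u, giving *vilkabu*.
The past-tense form *vilkabu*: last vowel = /u/, a rounded vowel → -uj → *vilkabuuj*.
Since the final consonant of the agentive form *vilkabuuj* is /j/ (coronal), it takes -o, giving *vilkabuujo*.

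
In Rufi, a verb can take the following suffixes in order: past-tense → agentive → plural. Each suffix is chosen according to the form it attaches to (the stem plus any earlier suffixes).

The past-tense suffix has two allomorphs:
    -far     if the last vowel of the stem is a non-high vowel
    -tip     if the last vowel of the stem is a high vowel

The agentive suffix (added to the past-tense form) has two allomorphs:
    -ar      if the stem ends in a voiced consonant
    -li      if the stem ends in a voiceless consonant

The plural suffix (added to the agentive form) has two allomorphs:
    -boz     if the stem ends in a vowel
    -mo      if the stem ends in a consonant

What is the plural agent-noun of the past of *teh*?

Since the last vowel of *teh* is /e/ (a non-high vowel), it takes -far, giving *tehfar*.
The past-tense form *tehfar* — final consonant /r/ (voiced) → -ar → *tehfarar*.
The agentive form *tehfarar*: final sound = /r/, a consonant → -mo → *tehfararmo*.

tehfararmo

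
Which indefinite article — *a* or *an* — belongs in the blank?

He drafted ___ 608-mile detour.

a

The indefinite article is chosen by the initial *sound* of the following word, not its spelling.
The number *608* is spoken "six hundred …", beginning with /sɪks/ — a consonant sound.
So the article is *a*: He drafted a 608-mile detour.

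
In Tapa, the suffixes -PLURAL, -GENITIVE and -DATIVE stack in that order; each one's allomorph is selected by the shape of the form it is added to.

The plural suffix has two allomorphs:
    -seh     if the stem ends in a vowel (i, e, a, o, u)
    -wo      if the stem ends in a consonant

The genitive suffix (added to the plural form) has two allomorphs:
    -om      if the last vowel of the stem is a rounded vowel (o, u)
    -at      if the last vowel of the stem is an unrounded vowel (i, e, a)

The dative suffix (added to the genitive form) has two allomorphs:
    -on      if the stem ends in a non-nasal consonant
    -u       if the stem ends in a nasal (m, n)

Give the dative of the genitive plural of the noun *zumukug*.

zumukugwoomu

Since the final sound of *zumukug* is /g/ (a consonant), it takes -wo, giving *zumukugwo*.
The plural form *zumukugwo*: last vowel = /o/, a rounded vowel → -om → *zumukugwoom*.
The genitive form *zumukugwoom* — final consonant /m/ (a nasal) → -u → *zumukugwoomu*.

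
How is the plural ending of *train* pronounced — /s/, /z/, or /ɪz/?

The stem *train* ends in a voiced non-sibilant sound.
The plural suffix surfaces as /ɪz/ after sibilants, /s/ after other voiceless consonants, and /z/ after other voiced sounds.
So the plural -s on *train* is pronounced /z/.

/z/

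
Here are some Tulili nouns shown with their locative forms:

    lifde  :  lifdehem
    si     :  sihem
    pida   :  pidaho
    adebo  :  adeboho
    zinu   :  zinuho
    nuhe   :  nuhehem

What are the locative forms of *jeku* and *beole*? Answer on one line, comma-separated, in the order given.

The pattern is front/back vowel harmony: -hem when the last vowel of the stem is a front vowel (*lifde*, *si*, *nuhe*); -ho when the last vowel of the stem is a back vowel (*pida*, *adebo*, *zinu*).
The last vowel of *jeku* is /u/, which is a back vowel, so the suffix is -ho, giving *jekuho*.
*beole*: last vowel = /e/, a front vowel → -hem → *beolehem*.

jekuho, beolehem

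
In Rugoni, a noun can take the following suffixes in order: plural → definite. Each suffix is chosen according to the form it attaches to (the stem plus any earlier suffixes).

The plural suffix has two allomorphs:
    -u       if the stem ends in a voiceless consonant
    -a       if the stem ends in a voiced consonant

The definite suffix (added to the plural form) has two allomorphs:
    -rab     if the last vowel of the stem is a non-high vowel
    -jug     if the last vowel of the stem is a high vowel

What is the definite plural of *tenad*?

tenadarab

The final consonant of *tenad* is /d/, which is voiced, so the plural suffix is -a, giving *tenada*.
The last vowel of the plural form *tenada* is /a/, which is a non-high vowel, so the definite suffix is -rab, giving *tenadarab*.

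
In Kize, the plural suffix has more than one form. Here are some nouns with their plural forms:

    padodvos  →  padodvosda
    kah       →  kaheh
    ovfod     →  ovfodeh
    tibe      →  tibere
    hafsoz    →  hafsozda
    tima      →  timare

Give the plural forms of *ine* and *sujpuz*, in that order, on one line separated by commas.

inere, sujpuzda

The pattern is sibilance of the final sound: -da when the stem ends in a sibilant (*padodvos*, *hafsoz*); -eh when the stem ends in a non-sibilant consonant (*kah*, *ovfod*); -re when the stem ends in a vowel (*tibe*, *tima*).
Since the final sound of *ine* is /e/ (a vowel), it takes -re, giving *inere*.
*sujpuz*: final sound = /z/, a sibilant → -da → *sujpuzda*.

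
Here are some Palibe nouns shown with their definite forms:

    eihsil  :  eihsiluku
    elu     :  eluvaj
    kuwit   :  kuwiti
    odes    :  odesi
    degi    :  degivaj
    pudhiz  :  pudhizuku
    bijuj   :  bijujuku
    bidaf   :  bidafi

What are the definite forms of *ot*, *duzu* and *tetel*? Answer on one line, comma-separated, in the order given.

The pattern is voicing of the final sound: -i when the stem ends in a voiceless consonant (*kuwit*, *odes*, *bidaf*); -uku when the stem ends in a voiced consonant (*eihsil*, *pudhiz*, *bijuj*); -vaj when the stem ends in a vowel (*elu*, *degi*).
*ot*: final sound = /t/, a voiceless consonant → -i → *oti*.
*duzu* — final sound /u/ (a vowel) → -vaj → *duzuvaj*.
*tetel* — final sound /l/ (a voiced consonant) → -uku → *teteluku*.

oti, duzuvaj, teteluku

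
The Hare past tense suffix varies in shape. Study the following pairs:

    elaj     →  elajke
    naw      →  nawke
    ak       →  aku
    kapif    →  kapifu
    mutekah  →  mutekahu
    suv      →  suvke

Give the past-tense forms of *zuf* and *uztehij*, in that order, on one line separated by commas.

zufu, uztehijke

Looking at the final consonant of each stem: -u when the stem ends in a voiceless consonant (*ak*, *kapif*, *mutekah*); -ke when the stem ends in a voiced consonant (*elaj*, *naw*, *suv*).
*zuf* — final consonant /f/ (voiceless) → -u → *zufu*.
*uztehij*: final consonant = /j/, voiced → -ke → *uztehijke*.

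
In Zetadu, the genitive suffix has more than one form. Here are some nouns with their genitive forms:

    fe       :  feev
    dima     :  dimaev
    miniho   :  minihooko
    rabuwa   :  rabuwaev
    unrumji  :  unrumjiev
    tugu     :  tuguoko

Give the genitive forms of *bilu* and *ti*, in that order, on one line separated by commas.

The alternation tracks the last vowel of the stem — -oko when the last vowel of the stem is a rounded vowel (*miniho*, *tugu*); -ev when the last vowel of the stem is an unrounded vowel (*fe*, *dima*, *rabuwa*, *unrumji*).
Since the last vowel of *bilu* is /u/ (a rounded vowel), it takes -oko, giving *biluoko*.
Since the last vowel of *ti* is /i/ (an unrounded vowel), it takes -ev, giving *tiev*.

biluoko, tiev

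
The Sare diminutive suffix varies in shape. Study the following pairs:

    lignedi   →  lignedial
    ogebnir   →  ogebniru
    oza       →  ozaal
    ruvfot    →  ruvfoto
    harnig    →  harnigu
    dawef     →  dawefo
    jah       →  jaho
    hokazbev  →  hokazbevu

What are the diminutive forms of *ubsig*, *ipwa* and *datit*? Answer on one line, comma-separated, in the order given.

ubsigu, ipwaal, datito

The alternation tracks the final sound of the stem — -o when the stem ends in a voiceless consonant (*ruvfot*, *dawef*, *jah*); -u when the stem ends in a voiced consonant (*ogebnir*, *harnig*, *hokazbev*); -al when the stem ends in a vowel (*lignedi*, *oza*).
The final sound of *ubsig* is /g/, which is a voiced consonant, so the suffix is -u, giving *ubsigu*.
*ipwa*: final sound = /a/, a vowel → -al → *ipwaal*.
*datit* — final sound /t/ (a voiceless consonant) → -o → *datito*.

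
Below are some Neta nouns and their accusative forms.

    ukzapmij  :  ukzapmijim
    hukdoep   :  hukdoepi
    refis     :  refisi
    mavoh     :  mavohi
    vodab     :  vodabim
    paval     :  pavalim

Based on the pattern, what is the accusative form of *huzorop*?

huzoropi

Looking at the final consonant of each stem: -i when the stem ends in a voiceless consonant (*hukdoep*, *refis*, *mavoh*); -im when the stem ends in a voiced consonant (*ukzapmij*, *vodab*, *paval*).
*huzorop*: final consonant = /p/, voiceless → -i → *huzoropi*.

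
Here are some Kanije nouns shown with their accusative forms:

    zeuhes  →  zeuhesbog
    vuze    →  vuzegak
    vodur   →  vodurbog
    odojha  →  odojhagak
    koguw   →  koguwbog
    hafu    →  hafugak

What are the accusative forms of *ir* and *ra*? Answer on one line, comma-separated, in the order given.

irbog, ragak

The pattern is consonant vs. vowel: -bog when the stem ends in a consonant (*zeuhes*, *vodur*, *koguw*); -gak when the stem ends in a vowel (*vuze*, *odojha*, *hafu*).
Since the final sound of *ir* is /r/ (a consonant), it takes -bog, giving *irbog*.
*ra*: final sound = /a/, a vowel → -gak → *ragak*.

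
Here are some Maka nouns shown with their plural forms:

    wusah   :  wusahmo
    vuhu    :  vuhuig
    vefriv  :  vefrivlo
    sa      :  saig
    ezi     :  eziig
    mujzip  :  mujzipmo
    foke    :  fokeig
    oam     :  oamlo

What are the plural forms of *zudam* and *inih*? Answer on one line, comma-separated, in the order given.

zudamlo, inihmo

The alternation tracks the final sound of the stem — -mo when the stem ends in a voiceless consonant (*wusah*, *mujzip*); -lo when the stem ends in a voiced consonant (*vefriv*, *oam*); -ig when the stem ends in a vowel (*vuhu*, *sa*, *ezi*, *foke*).
The final sound of *zudam* is /m/, which is a voiced consonant, so the suffix is -lo, giving *zudamlo*.
Since the final sound of *inih* is /h/ (a voiceless consonant), it takes -mo, giving *inihmo*.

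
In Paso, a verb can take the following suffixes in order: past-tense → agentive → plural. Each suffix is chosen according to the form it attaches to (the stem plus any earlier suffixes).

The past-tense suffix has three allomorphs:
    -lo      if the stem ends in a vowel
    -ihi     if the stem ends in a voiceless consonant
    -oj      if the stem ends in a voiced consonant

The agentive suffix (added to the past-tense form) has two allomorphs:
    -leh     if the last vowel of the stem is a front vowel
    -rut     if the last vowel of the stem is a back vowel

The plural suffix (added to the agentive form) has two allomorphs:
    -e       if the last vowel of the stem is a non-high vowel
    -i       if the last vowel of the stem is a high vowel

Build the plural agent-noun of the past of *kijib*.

Since the final sound of *kijib* is /b/ (a voiced consonant), it takes -oj, giving *kijiboj*.
The past-tense form *kijiboj*: last vowel = /o/, a back vowel → -rut → *kijibojrut*.
The agentive form *kijibojrut*: last vowel = /u/, a high vowel → -i → *kijibojruti*.

kijibojruti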